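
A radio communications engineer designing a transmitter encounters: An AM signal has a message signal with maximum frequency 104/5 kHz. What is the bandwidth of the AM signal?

In AM (double-sideband), the bandwidth is twice the message frequency.
BW = 2 * f_m = 2 * 104/5 kHz = 208/5 kHz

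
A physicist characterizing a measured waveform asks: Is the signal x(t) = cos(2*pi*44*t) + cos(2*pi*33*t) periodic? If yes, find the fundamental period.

f1 = 44 Hz, f2 = 33 Hz
Period T1 = 1/44, T2 = 1/33
Ratio T1/T2 = 33/44, which is rational.
The signal is periodic with fundamental period T = 1/GCD(44,33) = 1/11 s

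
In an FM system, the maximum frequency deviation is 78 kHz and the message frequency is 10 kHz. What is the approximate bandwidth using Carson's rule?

Carson's rule: BW = 2*(delta_f + f_m)
= 2*(78 + 10) kHz = 176 kHz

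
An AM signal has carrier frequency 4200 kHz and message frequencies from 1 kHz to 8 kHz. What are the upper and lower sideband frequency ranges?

Upper sideband (USB) = fc + [fm_low, fm_high] = 4200 + [1, 8] = [4201, 4208] kHz
Lower sideband (LSB) = fc - [fm_high, fm_low] = 4200 - [8, 1] = [4192, 4199] kHz
Total occupied spectrum: 4192 kHz to 4208 kHz (plus carrier at 4200 kHz)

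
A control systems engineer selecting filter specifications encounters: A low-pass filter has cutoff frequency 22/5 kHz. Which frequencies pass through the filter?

A low-pass filter passes all frequencies below the cutoff frequency 22/5 kHz and attenuates higher frequencies.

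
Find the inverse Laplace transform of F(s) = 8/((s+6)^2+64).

Standard pair: w/((s+a)^2+w^2) <-> e^(-at)*sin(wt)*u(t)
With a=6, w=8: f(t) = e^(-6t)*sin(8t)*u(t)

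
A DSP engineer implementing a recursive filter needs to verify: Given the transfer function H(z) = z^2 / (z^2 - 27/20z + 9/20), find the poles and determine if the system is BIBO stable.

Poles are roots of the denominator: z^2 - 27/20z + 9/20 = 0.
Quadratic formula: z = [-(-27/20) +/- sqrt((-27/20)^2 - 4*(9/20))] / 2
Discriminant = 729/400 - 9/5 = 9/400; sqrt = 3/20.
z = (27/20 +/- 3/20) / 2 => z = 3/4 or z = 3/5.
|p1| = 3/5, |p2| = 3/4.
For BIBO stability, all poles must lie inside the unit circle (|p| < 1).
System is STABLE since both |p| < 1.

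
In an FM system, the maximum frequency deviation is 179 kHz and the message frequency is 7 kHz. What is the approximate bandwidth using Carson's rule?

Carson's rule: BW = 2*(delta_f + f_m)
= 2*(179 + 7) kHz = 372 kHz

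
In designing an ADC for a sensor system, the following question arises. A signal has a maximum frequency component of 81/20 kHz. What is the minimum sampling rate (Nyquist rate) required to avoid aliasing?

By the Nyquist-Shannon sampling theorem,
the minimum sampling rate (Nyquist rate) must be at least 2 * f_max.
Nyquist rate = 2 * 81/20 kHz = 81/10 kHz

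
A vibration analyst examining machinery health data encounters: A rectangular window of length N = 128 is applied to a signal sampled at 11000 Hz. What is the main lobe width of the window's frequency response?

For a rectangular window of length N,
the main lobe width in frequency is 2*f_s/N.
= 2*11000/128 = 1375/8 Hz
This determines the minimum frequency separation for resolving two sinusoids.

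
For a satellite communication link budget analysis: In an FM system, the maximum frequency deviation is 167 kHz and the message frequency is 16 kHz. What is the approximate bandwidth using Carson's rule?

Carson's rule: BW = 2*(delta_f + f_m)
= 2*(167 + 16) kHz = 366 kHz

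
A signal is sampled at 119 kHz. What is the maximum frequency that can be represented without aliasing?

The maximum frequency that can be represented without aliasing
is the Nyquist frequency: f_max = f_s / 2 = 119 kHz / 2 = 119/2 kHz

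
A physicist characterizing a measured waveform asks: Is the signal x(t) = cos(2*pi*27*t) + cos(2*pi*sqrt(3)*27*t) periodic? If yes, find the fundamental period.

f1 = 27 Hz, f2 = 27*sqrt(3) Hz
Ratio f2/f1 = sqrt(3), which is irrational.
Since the frequency ratio is irrational, no common period exists.
The signal is not periodic.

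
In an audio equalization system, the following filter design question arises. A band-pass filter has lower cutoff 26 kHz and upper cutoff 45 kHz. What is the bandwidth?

Bandwidth = f_high - f_low
= 45 kHz - 26 kHz = 19 kHz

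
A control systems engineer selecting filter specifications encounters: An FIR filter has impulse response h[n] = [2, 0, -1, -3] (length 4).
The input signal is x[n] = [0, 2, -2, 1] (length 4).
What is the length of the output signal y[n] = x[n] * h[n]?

For linear convolution, the output length is:
len(y) = len(x) + len(h) - 1 = 4 + 4 - 1 = 7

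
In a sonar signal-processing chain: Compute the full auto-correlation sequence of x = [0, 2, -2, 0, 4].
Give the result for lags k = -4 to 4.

r_xx[k] = sum_m x[m]*x[m+k], indexed from 0, for k = -4 to 4:
  r_xx[-4] = x[4]*x[0] = 0
  r_xx[-3] = x[3]*x[0] + x[4]*x[1] = 8
  r_xx[-2] = x[2]*x[0] + x[3]*x[1] + x[4]*x[2] = -8
  r_xx[-1] = x[1]*x[0] + x[2]*x[1] + x[3]*x[2] + x[4]*x[3] = -4
  r_xx[0] = x[0]*x[0] + x[1]*x[1] + x[2]*x[2] + x[3]*x[3] + x[4]*x[4] = 24
  r_xx[1] = x[0]*x[1] + x[1]*x[2] + x[2]*x[3] + x[3]*x[4] = -4
  r_xx[2] = x[0]*x[2] + x[1]*x[3] + x[2]*x[4] = -8
  r_xx[3] = x[0]*x[3] + x[1]*x[4] = 8
  r_xx[4] = x[0]*x[4] = 0
r_xx = [0, 8, -8, -4, 24, -4, -8, 8, 0]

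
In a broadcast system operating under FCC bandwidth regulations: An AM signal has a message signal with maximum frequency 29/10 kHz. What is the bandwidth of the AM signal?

In AM (double-sideband), the bandwidth is twice the message frequency.
BW = 2 * f_m = 2 * 29/10 kHz = 29/5 kHz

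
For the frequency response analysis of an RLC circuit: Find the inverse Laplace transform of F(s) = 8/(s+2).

Standard pair: k/(s+a) <-> k*e^(-at)*u(t)
With k=8, a=2: f(t) = 8*e^(-2t)*u(t)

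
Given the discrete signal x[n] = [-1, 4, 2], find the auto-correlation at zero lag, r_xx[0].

The auto-correlation at zero lag r_xx[0] equals the signal energy.
r_xx[0] = sum of x[n]^2 = (-1)^2 + 4^2 + 2^2
= 1 + 16 + 4 = 21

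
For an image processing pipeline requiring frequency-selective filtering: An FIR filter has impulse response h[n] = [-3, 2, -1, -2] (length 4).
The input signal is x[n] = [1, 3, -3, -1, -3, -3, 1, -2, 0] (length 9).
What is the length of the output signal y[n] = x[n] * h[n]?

For linear convolution, the output length is:
len(y) = len(x) + len(h) - 1 = 9 + 4 - 1 = 12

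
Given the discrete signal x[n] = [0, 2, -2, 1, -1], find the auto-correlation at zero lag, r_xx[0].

The auto-correlation at zero lag r_xx[0] equals the signal energy.
r_xx[0] = sum of x[n]^2 = 0^2 + 2^2 + (-2)^2 + 1^2 + (-1)^2
= 0 + 4 + 4 + 1 + 1 = 10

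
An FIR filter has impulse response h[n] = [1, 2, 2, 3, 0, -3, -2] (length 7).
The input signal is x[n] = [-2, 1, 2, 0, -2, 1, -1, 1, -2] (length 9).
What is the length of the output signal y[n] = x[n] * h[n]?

For linear convolution, the output length is:
len(y) = len(x) + len(h) - 1 = 9 + 7 - 1 = 15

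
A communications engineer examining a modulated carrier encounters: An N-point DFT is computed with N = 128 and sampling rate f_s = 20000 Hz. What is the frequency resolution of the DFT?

DFT frequency resolution = f_s / N
= 20000 / 128 = 625/4 Hz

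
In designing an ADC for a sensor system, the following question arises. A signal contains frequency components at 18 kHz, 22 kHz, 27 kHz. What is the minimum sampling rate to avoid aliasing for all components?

The highest frequency component is f_max = 27 kHz.
Nyquist rate = 2 * f_max = 2 * 27 kHz = 54 kHz.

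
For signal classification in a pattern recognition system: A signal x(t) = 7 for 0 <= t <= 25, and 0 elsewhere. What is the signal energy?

Energy = integral of |x(t)|^2 dt over the signal duration
= 7^2 * 25 = 49 * 25 = 1225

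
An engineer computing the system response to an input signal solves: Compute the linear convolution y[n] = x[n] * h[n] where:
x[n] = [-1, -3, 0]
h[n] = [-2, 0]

y[n] = sum_k x[k]*h[n-k]. Output length = len(x) + len(h) - 1 = 3 + 2 - 1 = 4.
y[0] = -1*-2 = 2
y[1] = -3*-2 + -1*0 = 6
y[2] = 0*-2 + -3*0 = 0
y[3] = 0*0 = 0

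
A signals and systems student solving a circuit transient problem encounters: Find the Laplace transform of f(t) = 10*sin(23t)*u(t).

Standard pair: sin(wt)*u(t) <-> w/(s^2+w^2)
With w = 23: L{10*sin(23t)*u(t)} = 230/(s^2+529)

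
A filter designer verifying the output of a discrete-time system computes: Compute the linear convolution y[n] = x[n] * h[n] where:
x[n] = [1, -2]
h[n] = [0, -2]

y[n] = sum_k x[k]*h[n-k]. Output length = len(x) + len(h) - 1 = 2 + 2 - 1 = 3.
y[0] = 1*0 = 0
y[1] = -2*0 + 1*-2 = -2
y[2] = -2*-2 = 4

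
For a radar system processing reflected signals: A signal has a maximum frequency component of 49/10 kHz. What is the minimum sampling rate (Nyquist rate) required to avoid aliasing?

By the Nyquist-Shannon sampling theorem,
the minimum sampling rate (Nyquist rate) must be at least 2 * f_max.
Nyquist rate = 2 * 49/10 kHz = 49/5 kHz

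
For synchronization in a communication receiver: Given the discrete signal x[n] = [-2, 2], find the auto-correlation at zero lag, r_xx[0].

The auto-correlation at zero lag r_xx[0] equals the signal energy.
r_xx[0] = sum of x[n]^2 = (-2)^2 + 2^2
= 4 + 4 = 8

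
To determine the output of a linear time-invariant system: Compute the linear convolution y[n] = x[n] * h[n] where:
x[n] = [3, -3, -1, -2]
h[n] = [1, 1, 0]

y[n] = sum_k x[k]*h[n-k]. Output length = len(x) + len(h) - 1 = 4 + 3 - 1 = 6.
y[0] = 3*1 = 3
y[1] = -3*1 + 3*1 = 0
y[2] = -1*1 + -3*1 + 3*0 = -4
y[3] = -2*1 + -1*1 + -3*0 = -3
y[4] = -2*1 + -1*0 = -2
y[5] = -2*0 = 0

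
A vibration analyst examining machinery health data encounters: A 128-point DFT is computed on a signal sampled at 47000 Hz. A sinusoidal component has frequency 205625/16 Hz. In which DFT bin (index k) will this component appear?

DFT frequency resolution = f_s/N = 47000/128 = 5875/16 Hz
Bin index k = f_signal / resolution = 205625/16 / 5875/16 = 35
The signal frequency 205625/16 Hz falls in DFT bin k = 35.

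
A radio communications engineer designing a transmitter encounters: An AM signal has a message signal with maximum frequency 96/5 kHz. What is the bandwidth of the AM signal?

In AM (double-sideband), the bandwidth is twice the message frequency.
BW = 2 * f_m = 2 * 96/5 kHz = 192/5 kHz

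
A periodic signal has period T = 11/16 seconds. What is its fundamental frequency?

The fundamental frequency is the reciprocal of the period.
f = 1/T = 1/(11/16) = 16/11 Hz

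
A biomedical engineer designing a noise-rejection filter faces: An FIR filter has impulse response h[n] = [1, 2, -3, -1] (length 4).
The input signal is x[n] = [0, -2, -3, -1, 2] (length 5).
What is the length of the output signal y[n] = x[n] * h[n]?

For linear convolution, the output length is:
len(y) = len(x) + len(h) - 1 = 5 + 4 - 1 = 8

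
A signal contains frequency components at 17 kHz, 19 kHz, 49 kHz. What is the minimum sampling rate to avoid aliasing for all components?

The highest frequency component is f_max = 49 kHz.
Nyquist rate = 2 * f_max = 2 * 49 kHz = 98 kHz.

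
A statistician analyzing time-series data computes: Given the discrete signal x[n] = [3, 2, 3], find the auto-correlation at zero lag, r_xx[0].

The auto-correlation at zero lag r_xx[0] equals the signal energy.
r_xx[0] = sum of x[n]^2 = 3^2 + 2^2 + 3^2
= 9 + 4 + 9 = 22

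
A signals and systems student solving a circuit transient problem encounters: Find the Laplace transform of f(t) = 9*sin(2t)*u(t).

Standard pair: sin(wt)*u(t) <-> w/(s^2+w^2)
With w = 2: L{9*sin(2t)*u(t)} = 18/(s^2+4)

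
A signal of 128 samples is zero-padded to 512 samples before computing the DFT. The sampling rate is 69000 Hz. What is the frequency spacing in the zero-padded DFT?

Original DFT: N = 128, resolution = f_s/N = 69000/128 = 8625/16 Hz
Zero-padded DFT: N = 512, resolution = f_s/N = 69000/512 = 8625/64 Hz
Zero-padding interpolates the spectrum (finer frequency grid)
but does NOT improve the true spectral resolution (ability to resolve close frequencies).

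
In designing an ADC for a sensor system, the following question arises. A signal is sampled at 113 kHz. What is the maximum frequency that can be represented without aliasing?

The maximum frequency that can be represented without aliasing
is the Nyquist frequency: f_max = f_s / 2 = 113 kHz / 2 = 113/2 kHz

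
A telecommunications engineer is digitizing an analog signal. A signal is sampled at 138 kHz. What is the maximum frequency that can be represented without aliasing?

The maximum frequency that can be represented without aliasing
is the Nyquist frequency: f_max = f_s / 2 = 138 kHz / 2 = 69 kHz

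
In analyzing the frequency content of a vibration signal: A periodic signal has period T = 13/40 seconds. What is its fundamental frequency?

The fundamental frequency is the reciprocal of the period.
f = 1/T = 1/(13/40) = 40/13 Hz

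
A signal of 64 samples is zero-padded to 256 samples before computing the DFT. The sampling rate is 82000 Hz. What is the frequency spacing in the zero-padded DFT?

Original DFT: N = 64, resolution = f_s/N = 82000/64 = 5125/4 Hz
Zero-padded DFT: N = 256, resolution = f_s/N = 82000/256 = 5125/16 Hz
Zero-padding interpolates the spectrum (finer frequency grid)
but does NOT improve the true spectral resolution (ability to resolve close frequencies).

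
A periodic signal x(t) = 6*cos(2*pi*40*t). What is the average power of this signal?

Average power of A*cos(wt) is A^2/2.
P = 6^2 / 2 = 36/2 = 18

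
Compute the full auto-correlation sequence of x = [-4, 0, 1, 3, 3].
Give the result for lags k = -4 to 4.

r_xx[k] = sum_m x[m]*x[m+k], indexed from 0, for k = -4 to 4:
  r_xx[-4] = x[4]*x[0] = -12
  r_xx[-3] = x[3]*x[0] + x[4]*x[1] = -12
  r_xx[-2] = x[2]*x[0] + x[3]*x[1] + x[4]*x[2] = -1
  r_xx[-1] = x[1]*x[0] + x[2]*x[1] + x[3]*x[2] + x[4]*x[3] = 12
  r_xx[0] = x[0]*x[0] + x[1]*x[1] + x[2]*x[2] + x[3]*x[3] + x[4]*x[4] = 35
  r_xx[1] = x[0]*x[1] + x[1]*x[2] + x[2]*x[3] + x[3]*x[4] = 12
  r_xx[2] = x[0]*x[2] + x[1]*x[3] + x[2]*x[4] = -1
  r_xx[3] = x[0]*x[3] + x[1]*x[4] = -12
  r_xx[4] = x[0]*x[4] = -12
r_xx = [-12, -12, -1, 12, 35, 12, -1, -12, -12]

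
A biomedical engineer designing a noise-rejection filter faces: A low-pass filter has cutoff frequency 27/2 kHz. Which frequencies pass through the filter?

A low-pass filter passes all frequencies below the cutoff frequency 27/2 kHz and attenuates higher frequencies.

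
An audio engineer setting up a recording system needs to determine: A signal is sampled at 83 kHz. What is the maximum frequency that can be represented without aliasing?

The maximum frequency that can be represented without aliasing
is the Nyquist frequency: f_max = f_s / 2 = 83 kHz / 2 = 83/2 kHz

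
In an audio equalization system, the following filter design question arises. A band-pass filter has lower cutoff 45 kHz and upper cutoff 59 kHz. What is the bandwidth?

Bandwidth = f_high - f_low
= 59 kHz - 45 kHz = 14 kHz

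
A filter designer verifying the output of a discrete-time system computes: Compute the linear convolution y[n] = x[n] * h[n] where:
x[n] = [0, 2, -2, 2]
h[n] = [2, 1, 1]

y[n] = sum_k x[k]*h[n-k]. Output length = len(x) + len(h) - 1 = 4 + 3 - 1 = 6.
y[0] = 0*2 = 0
y[1] = 2*2 + 0*1 = 4
y[2] = -2*2 + 2*1 + 0*1 = -2
y[3] = 2*2 + -2*1 + 2*1 = 4
y[4] = 2*1 + -2*1 = 0
y[5] = 2*1 = 2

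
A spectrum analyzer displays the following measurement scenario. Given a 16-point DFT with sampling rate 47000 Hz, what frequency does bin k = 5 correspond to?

The frequency of DFT bin k is: f_k = k * f_s / N
f_5 = 5 * 47000 / 16 = 29375/2 Hz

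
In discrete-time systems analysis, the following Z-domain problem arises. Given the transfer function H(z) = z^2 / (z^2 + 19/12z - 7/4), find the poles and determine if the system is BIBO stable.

Poles are roots of the denominator: z^2 + 19/12z - 7/4 = 0.
Quadratic formula: z = [-(19/12) +/- sqrt((19/12)^2 - 4*(-7/4))] / 2
Discriminant = 361/144 + 7 = 1369/144; sqrt = 37/12.
z = (-19/12 +/- 37/12) / 2 => z = 3/4 or z = -7/3.
|p1| = 7/3, |p2| = 3/4.
For BIBO stability, all poles must lie inside the unit circle (|p| < 1).
System is UNSTABLE since at least one |p| >= 1.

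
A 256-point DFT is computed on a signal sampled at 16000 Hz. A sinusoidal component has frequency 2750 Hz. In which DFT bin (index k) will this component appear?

DFT frequency resolution = f_s/N = 16000/256 = 125/2 Hz
Bin index k = f_signal / resolution = 2750 / 125/2 = 44
The signal frequency 2750 Hz falls in DFT bin k = 44.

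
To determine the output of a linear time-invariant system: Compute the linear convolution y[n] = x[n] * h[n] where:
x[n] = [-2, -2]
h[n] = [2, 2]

y[n] = sum_k x[k]*h[n-k]. Output length = len(x) + len(h) - 1 = 2 + 2 - 1 = 3.
y[0] = -2*2 = -4
y[1] = -2*2 + -2*2 = -8
y[2] = -2*2 = -4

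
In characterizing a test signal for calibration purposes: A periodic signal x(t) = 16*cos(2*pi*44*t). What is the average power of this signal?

Average power of A*cos(wt) is A^2/2.
P = 16^2 / 2 = 256/2 = 128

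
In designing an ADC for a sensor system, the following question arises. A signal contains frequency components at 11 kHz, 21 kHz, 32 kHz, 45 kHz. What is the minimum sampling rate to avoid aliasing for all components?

The highest frequency component is f_max = 45 kHz.
Nyquist rate = 2 * f_max = 2 * 45 kHz = 90 kHz.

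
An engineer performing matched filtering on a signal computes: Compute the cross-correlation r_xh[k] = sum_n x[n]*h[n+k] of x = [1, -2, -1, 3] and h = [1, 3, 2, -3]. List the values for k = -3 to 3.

Both sequences indexed from 0 and zero outside their support.
Lags with overlap: k = -3 to 3.
  r_xh[-3] = x[3]*h[0] = 3
  r_xh[-2] = x[2]*h[0] + x[3]*h[1] = 8
  r_xh[-1] = x[1]*h[0] + x[2]*h[1] + x[3]*h[2] = 1
  r_xh[0] = x[0]*h[0] + x[1]*h[1] + x[2]*h[2] + x[3]*h[3] = -16
  r_xh[1] = x[0]*h[1] + x[1]*h[2] + x[2]*h[3] = 2
  r_xh[2] = x[0]*h[2] + x[1]*h[3] = 8
  r_xh[3] = x[0]*h[3] = -3
r_xh = [3, 8, 1, -16, 2, 8, -3] (for k = -3, ..., 3)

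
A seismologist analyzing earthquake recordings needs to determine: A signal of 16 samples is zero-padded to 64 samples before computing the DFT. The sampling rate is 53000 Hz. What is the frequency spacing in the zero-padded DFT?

Original DFT: N = 16, resolution = f_s/N = 53000/16 = 6625/2 Hz
Zero-padded DFT: N = 64, resolution = f_s/N = 53000/64 = 6625/8 Hz
Zero-padding interpolates the spectrum (finer frequency grid)
but does NOT improve the true spectral resolution (ability to resolve close frequencies).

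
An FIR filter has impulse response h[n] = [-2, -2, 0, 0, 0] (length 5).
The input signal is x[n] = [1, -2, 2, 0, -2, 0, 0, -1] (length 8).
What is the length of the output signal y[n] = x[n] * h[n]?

For linear convolution, the output length is:
len(y) = len(x) + len(h) - 1 = 8 + 5 - 1 = 12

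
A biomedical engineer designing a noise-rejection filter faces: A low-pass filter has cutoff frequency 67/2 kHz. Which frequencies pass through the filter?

A low-pass filter passes all frequencies below the cutoff frequency 67/2 kHz and attenuates higher frequencies.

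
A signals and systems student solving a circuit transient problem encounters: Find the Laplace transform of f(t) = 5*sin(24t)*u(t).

Standard pair: sin(wt)*u(t) <-> w/(s^2+w^2)
With w = 24: L{5*sin(24t)*u(t)} = 120/(s^2+576)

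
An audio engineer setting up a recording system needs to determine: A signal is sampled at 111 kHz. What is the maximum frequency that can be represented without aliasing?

The maximum frequency that can be represented without aliasing
is the Nyquist frequency: f_max = f_s / 2 = 111 kHz / 2 = 111/2 kHz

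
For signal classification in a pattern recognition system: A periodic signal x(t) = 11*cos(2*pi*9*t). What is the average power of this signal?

Average power of A*cos(wt) is A^2/2.
P = 11^2 / 2 = 121/2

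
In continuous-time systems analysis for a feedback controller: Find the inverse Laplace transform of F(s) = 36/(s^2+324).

Standard pair: w/(s^2+w^2) <-> sin(wt)*u(t)
Recognize w^2 = 324, so w = 18; numerator 36 = 2*18.
f(t) = 2*sin(18t)*u(t)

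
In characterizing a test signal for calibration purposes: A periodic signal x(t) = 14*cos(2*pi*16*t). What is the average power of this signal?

Average power of A*cos(wt) is A^2/2.
P = 14^2 / 2 = 196/2 = 98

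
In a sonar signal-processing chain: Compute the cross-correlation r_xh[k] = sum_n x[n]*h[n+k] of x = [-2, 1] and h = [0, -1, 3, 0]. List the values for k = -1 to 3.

Both sequences indexed from 0 and zero outside their support.
Lags with overlap: k = -1 to 3.
  r_xh[-1] = x[1]*h[0] = 0
  r_xh[0] = x[0]*h[0] + x[1]*h[1] = -1
  r_xh[1] = x[0]*h[1] + x[1]*h[2] = 5
  r_xh[2] = x[0]*h[2] + x[1]*h[3] = -6
  r_xh[3] = x[0]*h[3] = 0
r_xh = [0, -1, 5, -6, 0] (for k = -1, ..., 3)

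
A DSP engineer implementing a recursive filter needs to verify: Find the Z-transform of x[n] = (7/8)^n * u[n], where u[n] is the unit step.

The Z-transform of a^n * u[n] is z/(z-a) for |z| > |a|.
Here a = 7/8, so X(z) = z/(z - (7/8)) = 8z/(8z - 7)
ROC: |z| > 7/8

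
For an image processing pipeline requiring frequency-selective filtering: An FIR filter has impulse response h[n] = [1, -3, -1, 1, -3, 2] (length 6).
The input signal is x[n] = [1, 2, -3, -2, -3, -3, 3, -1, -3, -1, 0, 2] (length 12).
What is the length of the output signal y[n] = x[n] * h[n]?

For linear convolution, the output length is:
len(y) = len(x) + len(h) - 1 = 12 + 6 - 1 = 17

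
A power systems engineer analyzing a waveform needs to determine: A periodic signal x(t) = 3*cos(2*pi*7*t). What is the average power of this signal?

Average power of A*cos(wt) is A^2/2.
P = 3^2 / 2 = 9/2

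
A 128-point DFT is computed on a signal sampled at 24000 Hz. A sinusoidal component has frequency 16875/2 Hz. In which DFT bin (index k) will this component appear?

DFT frequency resolution = f_s/N = 24000/128 = 375/2 Hz
Bin index k = f_signal / resolution = 16875/2 / 375/2 = 45
The signal frequency 16875/2 Hz falls in DFT bin k = 45.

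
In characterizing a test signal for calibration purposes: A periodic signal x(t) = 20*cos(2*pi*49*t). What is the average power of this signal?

Average power of A*cos(wt) is A^2/2.
P = 20^2 / 2 = 400/2 = 200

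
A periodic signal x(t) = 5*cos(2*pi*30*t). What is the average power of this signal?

Average power of A*cos(wt) is A^2/2.
P = 5^2 / 2 = 25/2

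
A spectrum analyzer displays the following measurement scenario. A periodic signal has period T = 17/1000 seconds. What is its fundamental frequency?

The fundamental frequency is the reciprocal of the period.
f = 1/T = 1/(17/1000) = 1000/17 Hz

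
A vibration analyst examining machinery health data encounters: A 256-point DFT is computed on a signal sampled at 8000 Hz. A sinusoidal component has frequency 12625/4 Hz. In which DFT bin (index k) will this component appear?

DFT frequency resolution = f_s/N = 8000/256 = 125/4 Hz
Bin index k = f_signal / resolution = 12625/4 / 125/4 = 101
The signal frequency 12625/4 Hz falls in DFT bin k = 101.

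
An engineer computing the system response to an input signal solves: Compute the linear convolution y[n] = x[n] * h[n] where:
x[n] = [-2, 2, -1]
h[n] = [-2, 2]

y[n] = sum_k x[k]*h[n-k]. Output length = len(x) + len(h) - 1 = 3 + 2 - 1 = 4.
y[0] = -2*-2 = 4
y[1] = 2*-2 + -2*2 = -8
y[2] = -1*-2 + 2*2 = 6
y[3] = -1*2 = -2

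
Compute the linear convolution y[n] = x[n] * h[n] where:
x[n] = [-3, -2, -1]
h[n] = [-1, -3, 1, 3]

y[n] = sum_k x[k]*h[n-k]. Output length = len(x) + len(h) - 1 = 3 + 4 - 1 = 6.
y[0] = -3*-1 = 3
y[1] = -2*-1 + -3*-3 = 11
y[2] = -1*-1 + -2*-3 + -3*1 = 4
y[3] = -1*-3 + -2*1 + -3*3 = -8
y[4] = -1*1 + -2*3 = -7
y[5] = -1*3 = -3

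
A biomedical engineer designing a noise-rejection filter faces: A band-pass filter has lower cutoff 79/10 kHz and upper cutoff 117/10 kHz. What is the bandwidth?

Bandwidth = f_high - f_low
= 117/10 kHz - 79/10 kHz = 19/5 kHz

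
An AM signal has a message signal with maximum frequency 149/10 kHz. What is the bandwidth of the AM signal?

In AM (double-sideband), the bandwidth is twice the message frequency.
BW = 2 * f_m = 2 * 149/10 kHz = 149/5 kHz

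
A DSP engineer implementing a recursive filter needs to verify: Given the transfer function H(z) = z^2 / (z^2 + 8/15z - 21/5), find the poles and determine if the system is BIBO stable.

Poles are roots of the denominator: z^2 + 8/15z - 21/5 = 0.
Quadratic formula: z = [-(8/15) +/- sqrt((8/15)^2 - 4*(-21/5))] / 2
Discriminant = 64/225 + 84/5 = 3844/225; sqrt = 62/15.
z = (-8/15 +/- 62/15) / 2 => z = 9/5 or z = -7/3.
|p1| = 9/5, |p2| = 7/3.
For BIBO stability, all poles must lie inside the unit circle (|p| < 1).
System is UNSTABLE since at least one |p| >= 1.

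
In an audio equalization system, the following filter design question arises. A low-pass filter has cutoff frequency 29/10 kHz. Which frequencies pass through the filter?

A low-pass filter passes all frequencies below the cutoff frequency 29/10 kHz and attenuates higher frequencies.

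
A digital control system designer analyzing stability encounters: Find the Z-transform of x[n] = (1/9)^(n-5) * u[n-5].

Time-shifting property: if X(z) = Z{x[n]}, then Z{x[n-d]} = z^(-d) * X(z)
X(z) = z/(z - 1/9) for x[n] = (1/9)^n * u[n]
Z{x[n-5]} = z^(-5) * z/(z - 1/9) = z^(-4)/(z - 1/9)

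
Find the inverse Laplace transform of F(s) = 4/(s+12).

Standard pair: k/(s+a) <-> k*e^(-at)*u(t)
With k=4, a=12: f(t) = 4*e^(-12t)*u(t)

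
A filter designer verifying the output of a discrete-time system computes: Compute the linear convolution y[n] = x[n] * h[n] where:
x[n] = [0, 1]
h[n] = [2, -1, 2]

y[n] = sum_k x[k]*h[n-k]. Output length = len(x) + len(h) - 1 = 2 + 3 - 1 = 4.
y[0] = 0*2 = 0
y[1] = 1*2 + 0*-1 = 2
y[2] = 1*-1 + 0*2 = -1
y[3] = 1*2 = 2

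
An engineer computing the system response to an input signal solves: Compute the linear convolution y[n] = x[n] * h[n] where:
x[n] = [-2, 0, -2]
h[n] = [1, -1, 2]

y[n] = sum_k x[k]*h[n-k]. Output length = len(x) + len(h) - 1 = 3 + 3 - 1 = 5.
y[0] = -2*1 = -2
y[1] = 0*1 + -2*-1 = 2
y[2] = -2*1 + 0*-1 + -2*2 = -6
y[3] = -2*-1 + 0*2 = 2
y[4] = -2*2 = -4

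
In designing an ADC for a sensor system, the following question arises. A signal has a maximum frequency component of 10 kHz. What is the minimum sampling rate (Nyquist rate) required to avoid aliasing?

By the Nyquist-Shannon sampling theorem,
the minimum sampling rate (Nyquist rate) must be at least 2 * f_max.
Nyquist rate = 2 * 10 kHz = 20 kHz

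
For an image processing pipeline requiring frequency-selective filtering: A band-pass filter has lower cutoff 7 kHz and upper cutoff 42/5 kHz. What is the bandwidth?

Bandwidth = f_high - f_low
= 42/5 kHz - 7 kHz = 7/5 kHz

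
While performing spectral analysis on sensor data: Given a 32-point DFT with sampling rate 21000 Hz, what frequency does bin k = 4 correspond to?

The frequency of DFT bin k is: f_k = k * f_s / N
f_4 = 4 * 21000 / 32 = 2625 Hz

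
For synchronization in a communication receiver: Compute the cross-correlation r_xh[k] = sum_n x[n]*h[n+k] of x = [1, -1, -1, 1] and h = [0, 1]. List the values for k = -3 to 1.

Both sequences indexed from 0 and zero outside their support.
Lags with overlap: k = -3 to 1.
  r_xh[-3] = x[3]*h[0] = 0
  r_xh[-2] = x[2]*h[0] + x[3]*h[1] = 1
  r_xh[-1] = x[1]*h[0] + x[2]*h[1] = -1
  r_xh[0] = x[0]*h[0] + x[1]*h[1] = -1
  r_xh[1] = x[0]*h[1] = 1
r_xh = [0, 1, -1, -1, 1] (for k = -3, ..., 1)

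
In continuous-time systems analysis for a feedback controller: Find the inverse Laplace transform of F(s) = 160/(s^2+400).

Standard pair: w/(s^2+w^2) <-> sin(wt)*u(t)
Recognize w^2 = 400, so w = 20; numerator 160 = 8*20.
f(t) = 8*sin(20t)*u(t)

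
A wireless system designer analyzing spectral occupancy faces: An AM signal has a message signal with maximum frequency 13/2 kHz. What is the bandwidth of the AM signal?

In AM (double-sideband), the bandwidth is twice the message frequency.
BW = 2 * f_m = 2 * 13/2 kHz = 13 kHz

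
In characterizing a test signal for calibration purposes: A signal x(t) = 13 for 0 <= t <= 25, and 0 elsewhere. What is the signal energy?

Energy = integral of |x(t)|^2 dt over the signal duration
= 13^2 * 25 = 169 * 25 = 4225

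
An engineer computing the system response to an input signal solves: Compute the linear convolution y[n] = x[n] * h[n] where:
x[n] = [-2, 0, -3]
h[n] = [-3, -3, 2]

y[n] = sum_k x[k]*h[n-k]. Output length = len(x) + len(h) - 1 = 3 + 3 - 1 = 5.
y[0] = -2*-3 = 6
y[1] = 0*-3 + -2*-3 = 6
y[2] = -3*-3 + 0*-3 + -2*2 = 5
y[3] = -3*-3 + 0*2 = 9
y[4] = -3*2 = -6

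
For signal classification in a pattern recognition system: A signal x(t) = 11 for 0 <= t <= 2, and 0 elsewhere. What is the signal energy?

Energy = integral of |x(t)|^2 dt over the signal duration
= 11^2 * 2 = 121 * 2 = 242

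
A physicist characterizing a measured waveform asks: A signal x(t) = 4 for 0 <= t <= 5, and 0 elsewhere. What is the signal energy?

Energy = integral of |x(t)|^2 dt over the signal duration
= 4^2 * 5 = 16 * 5 = 80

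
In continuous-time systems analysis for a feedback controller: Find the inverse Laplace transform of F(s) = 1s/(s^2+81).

Standard pair: s/(s^2+w^2) <-> cos(wt)*u(t)
With k=1, w=9: f(t) = cos(9t)*u(t)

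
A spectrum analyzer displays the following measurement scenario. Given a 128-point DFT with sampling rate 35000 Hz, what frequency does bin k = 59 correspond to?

The frequency of DFT bin k is: f_k = k * f_s / N
f_59 = 59 * 35000 / 128 = 258125/16 Hz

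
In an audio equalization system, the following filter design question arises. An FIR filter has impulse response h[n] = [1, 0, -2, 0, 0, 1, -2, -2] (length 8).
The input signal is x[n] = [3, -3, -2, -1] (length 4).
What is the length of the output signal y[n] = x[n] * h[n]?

For linear convolution, the output length is:
len(y) = len(x) + len(h) - 1 = 4 + 8 - 1 = 11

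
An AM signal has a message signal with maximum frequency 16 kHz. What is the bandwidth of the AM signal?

In AM (double-sideband), the bandwidth is twice the message frequency.
BW = 2 * f_m = 2 * 16 kHz = 32 kHz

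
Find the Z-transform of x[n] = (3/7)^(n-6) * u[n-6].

Time-shifting property: if X(z) = Z{x[n]}, then Z{x[n-d]} = z^(-d) * X(z)
X(z) = z/(z - 3/7) for x[n] = (3/7)^n * u[n]
Z{x[n-6]} = z^(-6) * z/(z - 3/7) = z^(-5)/(z - 3/7)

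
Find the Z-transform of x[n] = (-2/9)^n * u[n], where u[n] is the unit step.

The Z-transform of a^n * u[n] is z/(z-a) for |z| > |a|.
Here a = -2/9, so X(z) = z/(z - (-2/9)) = 9z/(9z + 2)
ROC: |z| > 2/9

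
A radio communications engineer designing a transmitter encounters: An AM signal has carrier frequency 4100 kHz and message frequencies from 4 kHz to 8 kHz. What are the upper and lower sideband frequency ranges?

Upper sideband (USB) = fc + [fm_low, fm_high] = 4100 + [4, 8] = [4104, 4108] kHz
Lower sideband (LSB) = fc - [fm_high, fm_low] = 4100 - [8, 4] = [4092, 4096] kHz
Total occupied spectrum: 4092 kHz to 4108 kHz (plus carrier at 4100 kHz)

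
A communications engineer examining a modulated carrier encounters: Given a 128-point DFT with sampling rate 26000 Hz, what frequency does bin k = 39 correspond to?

The frequency of DFT bin k is: f_k = k * f_s / N
f_39 = 39 * 26000 / 128 = 63375/8 Hz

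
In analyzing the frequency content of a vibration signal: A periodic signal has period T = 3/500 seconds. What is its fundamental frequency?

The fundamental frequency is the reciprocal of the period.
f = 1/T = 1/(3/500) = 500/3 Hz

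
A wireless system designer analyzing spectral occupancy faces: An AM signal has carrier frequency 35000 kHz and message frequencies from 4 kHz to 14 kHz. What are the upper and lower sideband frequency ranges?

Upper sideband (USB) = fc + [fm_low, fm_high] = 35000 + [4, 14] = [35004, 35014] kHz
Lower sideband (LSB) = fc - [fm_high, fm_low] = 35000 - [14, 4] = [34986, 34996] kHz
Total occupied spectrum: 34986 kHz to 35014 kHz (plus carrier at 35000 kHz)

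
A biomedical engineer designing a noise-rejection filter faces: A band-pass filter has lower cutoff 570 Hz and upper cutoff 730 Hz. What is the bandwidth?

Bandwidth = f_high - f_low
= 730 Hz - 570 Hz = 160 Hz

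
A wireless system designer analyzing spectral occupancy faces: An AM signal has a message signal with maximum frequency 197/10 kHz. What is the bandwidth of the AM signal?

In AM (double-sideband), the bandwidth is twice the message frequency.
BW = 2 * f_m = 2 * 197/10 kHz = 197/5 kHz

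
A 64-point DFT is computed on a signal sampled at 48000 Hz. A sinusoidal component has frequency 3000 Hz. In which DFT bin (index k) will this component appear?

DFT frequency resolution = f_s/N = 48000/64 = 750 Hz
Bin index k = f_signal / resolution = 3000 / 750 = 4
The signal frequency 3000 Hz falls in DFT bin k = 4.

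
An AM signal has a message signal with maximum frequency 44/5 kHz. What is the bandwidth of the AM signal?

In AM (double-sideband), the bandwidth is twice the message frequency.
BW = 2 * f_m = 2 * 44/5 kHz = 88/5 kHz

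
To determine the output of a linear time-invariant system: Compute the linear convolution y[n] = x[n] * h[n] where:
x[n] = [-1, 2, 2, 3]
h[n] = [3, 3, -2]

y[n] = sum_k x[k]*h[n-k]. Output length = len(x) + len(h) - 1 = 4 + 3 - 1 = 6.
y[0] = -1*3 = -3
y[1] = 2*3 + -1*3 = 3
y[2] = 2*3 + 2*3 + -1*-2 = 14
y[3] = 3*3 + 2*3 + 2*-2 = 11
y[4] = 3*3 + 2*-2 = 5
y[5] = 3*-2 = -6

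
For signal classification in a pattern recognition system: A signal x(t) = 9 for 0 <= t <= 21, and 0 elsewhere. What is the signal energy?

Energy = integral of |x(t)|^2 dt over the signal duration
= 9^2 * 21 = 81 * 21 = 1701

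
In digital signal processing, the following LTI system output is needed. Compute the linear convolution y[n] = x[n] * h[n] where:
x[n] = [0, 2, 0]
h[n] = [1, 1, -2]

y[n] = sum_k x[k]*h[n-k]. Output length = len(x) + len(h) - 1 = 3 + 3 - 1 = 5.
y[0] = 0*1 = 0
y[1] = 2*1 + 0*1 = 2
y[2] = 0*1 + 2*1 + 0*-2 = 2
y[3] = 0*1 + 2*-2 = -4
y[4] = 0*-2 = 0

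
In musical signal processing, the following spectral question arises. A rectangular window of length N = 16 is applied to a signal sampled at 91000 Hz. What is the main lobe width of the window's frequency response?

For a rectangular window of length N,
the main lobe width in frequency is 2*f_s/N.
= 2*91000/16 = 11375 Hz
This determines the minimum frequency separation for resolving two sinusoids.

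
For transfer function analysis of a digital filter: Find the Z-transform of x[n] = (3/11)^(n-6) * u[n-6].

Time-shifting property: if X(z) = Z{x[n]}, then Z{x[n-d]} = z^(-d) * X(z)
X(z) = z/(z - 3/11) for x[n] = (3/11)^n * u[n]
Z{x[n-6]} = z^(-6) * z/(z - 3/11) = z^(-5)/(z - 3/11)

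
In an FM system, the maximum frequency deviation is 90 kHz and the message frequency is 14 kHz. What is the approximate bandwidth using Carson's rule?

Carson's rule: BW = 2*(delta_f + f_m)
= 2*(90 + 14) kHz = 208 kHz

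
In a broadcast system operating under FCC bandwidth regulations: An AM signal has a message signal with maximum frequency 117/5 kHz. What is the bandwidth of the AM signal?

In AM (double-sideband), the bandwidth is twice the message frequency.
BW = 2 * f_m = 2 * 117/5 kHz = 234/5 kHz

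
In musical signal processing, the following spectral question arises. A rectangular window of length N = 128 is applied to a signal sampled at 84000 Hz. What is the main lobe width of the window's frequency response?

For a rectangular window of length N,
the main lobe width in frequency is 2*f_s/N.
= 2*84000/128 = 2625/2 Hz
This determines the minimum frequency separation for resolving two sinusoids.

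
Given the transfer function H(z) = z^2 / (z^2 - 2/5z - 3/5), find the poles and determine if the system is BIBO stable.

Poles are roots of the denominator: z^2 - 2/5z - 3/5 = 0.
Quadratic formula: z = [-(-2/5) +/- sqrt((-2/5)^2 - 4*(-3/5))] / 2
Discriminant = 4/25 + 12/5 = 64/25; sqrt = 8/5.
z = (2/5 +/- 8/5) / 2 => z = 1 or z = -3/5.
|p1| = 1, |p2| = 3/5.
For BIBO stability, all poles must lie inside the unit circle (|p| < 1).
System is UNSTABLE since at least one |p| >= 1.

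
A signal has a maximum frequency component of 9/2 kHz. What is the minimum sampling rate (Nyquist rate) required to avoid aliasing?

By the Nyquist-Shannon sampling theorem,
the minimum sampling rate (Nyquist rate) must be at least 2 * f_max.
Nyquist rate = 2 * 9/2 kHz = 9 kHz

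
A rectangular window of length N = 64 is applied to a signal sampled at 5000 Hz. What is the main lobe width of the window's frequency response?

For a rectangular window of length N,
the main lobe width in frequency is 2*f_s/N.
= 2*5000/64 = 625/4 Hz
This determines the minimum frequency separation for resolving two sinusoids.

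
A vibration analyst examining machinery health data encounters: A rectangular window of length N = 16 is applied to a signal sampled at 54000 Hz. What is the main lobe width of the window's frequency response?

For a rectangular window of length N,
the main lobe width in frequency is 2*f_s/N.
= 2*54000/16 = 6750 Hz
This determines the minimum frequency separation for resolving two sinusoids.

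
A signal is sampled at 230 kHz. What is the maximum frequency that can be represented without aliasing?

The maximum frequency that can be represented without aliasing
is the Nyquist frequency: f_max = f_s / 2 = 230 kHz / 2 = 115 kHz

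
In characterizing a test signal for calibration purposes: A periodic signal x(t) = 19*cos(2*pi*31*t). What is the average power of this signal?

Average power of A*cos(wt) is A^2/2.
P = 19^2 / 2 = 361/2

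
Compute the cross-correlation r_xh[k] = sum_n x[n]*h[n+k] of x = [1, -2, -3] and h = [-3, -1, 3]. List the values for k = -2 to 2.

Both sequences indexed from 0 and zero outside their support.
Lags with overlap: k = -2 to 2.
  r_xh[-2] = x[2]*h[0] = 9
  r_xh[-1] = x[1]*h[0] + x[2]*h[1] = 9
  r_xh[0] = x[0]*h[0] + x[1]*h[1] + x[2]*h[2] = -10
  r_xh[1] = x[0]*h[1] + x[1]*h[2] = -7
  r_xh[2] = x[0]*h[2] = 3
r_xh = [9, 9, -10, -7, 3] (for k = -2, ..., 2)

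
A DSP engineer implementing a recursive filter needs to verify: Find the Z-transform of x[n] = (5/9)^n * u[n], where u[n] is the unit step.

The Z-transform of a^n * u[n] is z/(z-a) for |z| > |a|.
Here a = 5/9, so X(z) = z/(z - (5/9)) = 9z/(9z - 5)
ROC: |z| > 5/9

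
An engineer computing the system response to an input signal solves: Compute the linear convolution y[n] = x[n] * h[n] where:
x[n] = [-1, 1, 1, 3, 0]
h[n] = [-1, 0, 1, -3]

y[n] = sum_k x[k]*h[n-k]. Output length = len(x) + len(h) - 1 = 5 + 4 - 1 = 8.
y[0] = -1*-1 = 1
y[1] = 1*-1 + -1*0 = -1
y[2] = 1*-1 + 1*0 + -1*1 = -2
y[3] = 3*-1 + 1*0 + 1*1 + -1*-3 = 1
y[4] = 0*-1 + 3*0 + 1*1 + 1*-3 = -2
y[5] = 0*0 + 3*1 + 1*-3 = 0
y[6] = 0*1 + 3*-3 = -9
y[7] = 0*-3 = 0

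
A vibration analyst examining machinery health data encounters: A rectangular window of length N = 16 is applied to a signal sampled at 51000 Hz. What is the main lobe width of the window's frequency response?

For a rectangular window of length N,
the main lobe width in frequency is 2*f_s/N.
= 2*51000/16 = 6375 Hz
This determines the minimum frequency separation for resolving two sinusoids.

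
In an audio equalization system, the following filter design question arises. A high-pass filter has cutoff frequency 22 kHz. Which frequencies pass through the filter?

A high-pass filter passes all frequencies above the cutoff frequency 22 kHz and attenuates lower frequencies.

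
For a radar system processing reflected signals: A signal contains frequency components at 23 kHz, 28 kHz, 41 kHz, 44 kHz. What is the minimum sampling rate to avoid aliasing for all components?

The highest frequency component is f_max = 44 kHz.
Nyquist rate = 2 * f_max = 2 * 44 kHz = 88 kHz.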